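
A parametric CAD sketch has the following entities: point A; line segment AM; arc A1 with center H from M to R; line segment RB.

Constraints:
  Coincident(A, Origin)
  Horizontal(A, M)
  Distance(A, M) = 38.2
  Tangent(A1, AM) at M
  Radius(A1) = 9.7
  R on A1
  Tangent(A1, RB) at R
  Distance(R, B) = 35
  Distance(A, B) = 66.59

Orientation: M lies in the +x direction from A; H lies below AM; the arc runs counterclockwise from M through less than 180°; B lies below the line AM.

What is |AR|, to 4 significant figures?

33.78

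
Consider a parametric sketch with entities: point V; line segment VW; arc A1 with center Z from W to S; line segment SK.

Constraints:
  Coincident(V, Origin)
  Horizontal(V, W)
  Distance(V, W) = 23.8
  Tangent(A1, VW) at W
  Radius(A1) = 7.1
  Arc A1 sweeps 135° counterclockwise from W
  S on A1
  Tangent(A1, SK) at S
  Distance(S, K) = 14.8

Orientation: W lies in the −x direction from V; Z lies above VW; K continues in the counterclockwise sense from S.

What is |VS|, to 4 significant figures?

22.35

V is at the origin; V and W share the same y with |VW| = 23.8 and W on the −x side, so W = (-23.80, 0.000). The tangent condition forces ZW to be normal to VW, so Z = W + (0, 7.1) = (-23.80, 7.100). On A1, W sits at bearing -90° from Z; a 135° counterclockwise sweep puts S at bearing 45°, so S = Z + 7.1·(cos 45°, sin 45°) = (-18.78, 12.12). Then |VS| = |S − V| = 22.35.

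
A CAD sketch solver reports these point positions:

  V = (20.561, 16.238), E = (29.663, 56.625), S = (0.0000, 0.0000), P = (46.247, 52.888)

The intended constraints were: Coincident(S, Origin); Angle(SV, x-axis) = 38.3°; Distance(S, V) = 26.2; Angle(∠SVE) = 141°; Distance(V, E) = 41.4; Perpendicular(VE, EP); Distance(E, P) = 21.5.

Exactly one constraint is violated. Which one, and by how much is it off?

Distance(E, P) = 21.5 — off by 4.50.

S = (0.00, 0.00) ✓; SV at 38.30° ✓; |SV| = 26.20 ✓; ∠SVE = 141.0° ✓; |VE| = 41.40 ✓; ∠(VE, EP) = 90.00° ✓; |EP| = 17.00 ✗.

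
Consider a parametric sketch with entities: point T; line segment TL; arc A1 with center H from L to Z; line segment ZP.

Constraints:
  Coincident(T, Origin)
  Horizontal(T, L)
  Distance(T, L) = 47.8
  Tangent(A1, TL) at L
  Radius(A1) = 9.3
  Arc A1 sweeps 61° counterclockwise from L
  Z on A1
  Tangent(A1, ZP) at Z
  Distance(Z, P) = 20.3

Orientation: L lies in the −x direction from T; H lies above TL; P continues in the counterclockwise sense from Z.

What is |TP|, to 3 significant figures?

37.4

On A1, L sits at bearing -90° from H; a 61° counterclockwise sweep puts Z at bearing -29°, so Z = H + 9.3·(cos -29°, sin -29°) = (-39.7, 4.79). Tangency of A1 to ZP means the radius HZ is perpendicular to ZP, so ZP runs along (−sin -29°, cos -29°); with |ZP| = 20.3, P = (-29.8, 22.5). Then |TP| = |P − T| = 37.4.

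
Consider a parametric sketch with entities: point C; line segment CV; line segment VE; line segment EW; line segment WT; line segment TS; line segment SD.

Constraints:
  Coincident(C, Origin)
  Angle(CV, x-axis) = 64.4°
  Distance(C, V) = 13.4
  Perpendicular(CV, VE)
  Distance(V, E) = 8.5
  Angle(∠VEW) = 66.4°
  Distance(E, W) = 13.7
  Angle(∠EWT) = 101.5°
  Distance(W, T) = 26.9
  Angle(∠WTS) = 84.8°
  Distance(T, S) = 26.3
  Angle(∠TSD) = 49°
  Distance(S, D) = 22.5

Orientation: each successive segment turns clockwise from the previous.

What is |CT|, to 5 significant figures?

24.173

∠VEW = 66.4° gives EW at -139.20° from the x-axis; with |EW| = 13.7, W = (3.0847, -0.54004). ∠EWT = 101.5° gives WT at 142.30° from the x-axis; with |WT| = 26.9, T = (-18.199, 15.910). Then |CT| = |T − C| = 24.173.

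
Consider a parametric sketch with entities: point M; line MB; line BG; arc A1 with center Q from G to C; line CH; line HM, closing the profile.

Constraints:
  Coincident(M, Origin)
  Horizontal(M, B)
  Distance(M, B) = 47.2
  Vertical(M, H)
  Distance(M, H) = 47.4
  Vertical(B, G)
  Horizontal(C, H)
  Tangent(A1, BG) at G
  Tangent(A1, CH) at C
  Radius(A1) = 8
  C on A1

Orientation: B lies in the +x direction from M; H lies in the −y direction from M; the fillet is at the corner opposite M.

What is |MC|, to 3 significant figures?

61.5

M is at the origin; M and B share the same y with |MB| = 47.2 and B on the +x side, so B = (47.2, 0.00). M and H share the same x with |MH| = 47.4 and H on the −y side, so H = (0.00, -47.4). The virtual corner opposite M is at (47.2, -47.4). The tangent condition forces QG to be normal to BG and tangency of A1 to CH means the radius QC is perpendicular to CH, with radius 8.0, so the center Q sits 8.0 in from both sides at Q = (39.2, -39.4). That places the tangent points at G = (47.2, -39.4) on BG and C = (39.2, -47.4) on CH. Then |MC| = |C − M| = 61.5.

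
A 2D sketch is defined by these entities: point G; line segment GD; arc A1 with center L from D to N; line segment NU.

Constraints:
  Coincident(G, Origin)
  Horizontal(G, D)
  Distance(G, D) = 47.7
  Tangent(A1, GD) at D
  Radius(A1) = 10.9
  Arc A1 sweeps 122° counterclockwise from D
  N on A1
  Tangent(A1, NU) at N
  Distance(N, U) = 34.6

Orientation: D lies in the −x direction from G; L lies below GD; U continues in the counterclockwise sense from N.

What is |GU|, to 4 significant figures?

60.07

G is at the origin; GD is horizontal with |GD| = 47.7 and D on the −x side, so D = (-47.70, 0.000). Tangency of A1 to GD means the radius LD is perpendicular to GD, so L = D + (0, -10.9) = (-47.70, -10.90). On A1, D sits at bearing 90° from L; a 122° counterclockwise sweep puts N at bearing 212°, so N = L + 10.9·(cos 212°, sin 212°) = (-56.94, -16.68). Since A1 is tangent to NU there, LN ⟂ NU, so NU runs along (−sin 212°, cos 212°); with |NU| = 34.6, U = (-38.61, -46.02). Then |GU| = |U − G| = 60.07.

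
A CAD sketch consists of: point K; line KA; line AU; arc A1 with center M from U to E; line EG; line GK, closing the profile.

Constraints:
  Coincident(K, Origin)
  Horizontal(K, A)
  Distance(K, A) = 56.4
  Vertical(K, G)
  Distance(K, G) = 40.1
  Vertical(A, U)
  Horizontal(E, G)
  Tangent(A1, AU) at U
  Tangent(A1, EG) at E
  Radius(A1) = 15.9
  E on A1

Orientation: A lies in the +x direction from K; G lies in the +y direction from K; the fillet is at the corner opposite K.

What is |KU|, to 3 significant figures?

61.4

K is at the origin; K and A share the same y with |KA| = 56.4 and A on the +x side, so A = (56.4, 0.00). K and G share the same x with |KG| = 40.1 and G on the +y side, so G = (0.00, 40.1). The virtual corner opposite K is at (56.4, 40.1). The tangent condition forces MU to be normal to AU and since A1 is tangent to EG there, ME ⟂ EG, with radius 15.9, so the center M sits 15.9 in from both sides at M = (40.5, 24.2). That places the tangent points at U = (56.4, 24.2) on AU and E = (40.5, 40.1) on EG. Then |KU| = |U − K| = 61.4.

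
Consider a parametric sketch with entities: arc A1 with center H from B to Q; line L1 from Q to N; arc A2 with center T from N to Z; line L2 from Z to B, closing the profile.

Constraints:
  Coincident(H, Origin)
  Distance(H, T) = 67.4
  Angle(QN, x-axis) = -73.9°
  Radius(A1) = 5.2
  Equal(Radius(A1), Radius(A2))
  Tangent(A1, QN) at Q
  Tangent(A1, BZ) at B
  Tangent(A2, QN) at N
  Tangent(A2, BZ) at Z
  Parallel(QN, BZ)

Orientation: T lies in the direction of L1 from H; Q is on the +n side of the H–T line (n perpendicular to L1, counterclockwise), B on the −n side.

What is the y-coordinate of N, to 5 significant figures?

-63.314

Tangency of A1 to both parallel lines with radius 5.2 puts Q and B at H ± 5.2·n: Q = (4.9961, 1.4420), B = (-4.9961, -1.4420). Equal radii place N and Z the same way about T: N = T + 5.2·n = (23.687, -63.314), Z = T − 5.2·n = (13.695, -66.199). So N.y = -63.314.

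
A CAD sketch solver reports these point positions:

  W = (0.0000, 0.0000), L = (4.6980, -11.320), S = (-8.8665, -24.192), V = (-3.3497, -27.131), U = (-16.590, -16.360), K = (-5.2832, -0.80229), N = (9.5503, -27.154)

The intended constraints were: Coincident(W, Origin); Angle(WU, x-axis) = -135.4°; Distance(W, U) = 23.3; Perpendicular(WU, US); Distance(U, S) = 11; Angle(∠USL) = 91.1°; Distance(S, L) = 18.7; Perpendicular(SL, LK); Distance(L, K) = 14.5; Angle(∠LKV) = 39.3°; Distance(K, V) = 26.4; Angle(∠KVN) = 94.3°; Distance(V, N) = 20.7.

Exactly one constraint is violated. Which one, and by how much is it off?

Distance(V, N) = 20.7 — off by 7.80.

W = (0.00, 0.00) ✓; WU at -135.4° ✓; |WU| = 23.30 ✓; ∠(WU, US) = 90.00° ✓; |US| = 11.00 ✓; ∠USL = 91.10° ✓; |SL| = 18.70 ✓; ∠(SL, LK) = 90.00° ✓; |LK| = 14.50 ✓; ∠LKV = 39.30° ✓; |KV| = 26.40 ✓; ∠KVN = 94.30° ✓; |VN| = 12.90 ✗.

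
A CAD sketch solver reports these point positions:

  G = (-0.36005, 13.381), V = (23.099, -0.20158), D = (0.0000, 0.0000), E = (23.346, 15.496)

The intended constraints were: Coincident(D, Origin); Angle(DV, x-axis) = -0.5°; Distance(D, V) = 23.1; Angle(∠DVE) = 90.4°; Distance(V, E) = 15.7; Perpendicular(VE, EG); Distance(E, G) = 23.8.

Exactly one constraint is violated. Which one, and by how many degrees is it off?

Perpendicular(VE, EG) — off by 6.00°.

D = (0.00, 0.00) ✓; DV at -0.5000° ✓; |DV| = 23.10 ✓; ∠DVE = 90.40° ✓; |VE| = 15.70 ✓; ∠(VE, EG) = 96.00° ✗; |EG| = 23.80 ✓.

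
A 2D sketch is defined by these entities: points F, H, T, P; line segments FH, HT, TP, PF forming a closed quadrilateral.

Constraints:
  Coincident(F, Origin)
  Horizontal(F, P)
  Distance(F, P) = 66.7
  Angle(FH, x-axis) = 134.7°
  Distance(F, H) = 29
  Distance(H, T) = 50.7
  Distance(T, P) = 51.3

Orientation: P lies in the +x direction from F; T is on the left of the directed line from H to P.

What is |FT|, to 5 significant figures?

44.476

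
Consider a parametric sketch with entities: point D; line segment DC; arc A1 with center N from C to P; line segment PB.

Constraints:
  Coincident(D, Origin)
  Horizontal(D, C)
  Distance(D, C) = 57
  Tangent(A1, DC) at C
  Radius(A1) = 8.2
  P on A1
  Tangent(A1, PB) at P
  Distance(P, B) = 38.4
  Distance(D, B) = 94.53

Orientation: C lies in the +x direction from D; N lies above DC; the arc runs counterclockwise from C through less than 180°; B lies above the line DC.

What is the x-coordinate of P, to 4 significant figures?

62.88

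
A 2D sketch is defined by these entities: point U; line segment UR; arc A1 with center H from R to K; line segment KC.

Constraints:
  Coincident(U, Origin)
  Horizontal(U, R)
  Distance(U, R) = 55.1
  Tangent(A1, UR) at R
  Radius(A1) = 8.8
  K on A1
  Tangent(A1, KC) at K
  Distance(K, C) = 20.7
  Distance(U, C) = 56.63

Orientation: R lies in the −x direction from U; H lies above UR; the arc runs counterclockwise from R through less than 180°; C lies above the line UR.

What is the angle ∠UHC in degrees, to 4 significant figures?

80.54°

U is at the origin; U and R share the same y with |UR| = 55.1 and R on the −x side, so R = (-55.10, 0.000). A1 meets UR tangentially, so HR is at right angles to UR, so H = R + (0, 8.8) = (-55.10, 8.800). Since HK ⟂ KC (tangency), |HC| = √(8.8² + 20.7²) = 22.49 regardless of where K sits on A1. So C lies on both circle(U, 56.63) and circle(H, 22.49); the above-UR intersection is C = (-47.95, 30.13). K is the foot of the tangent from C: K = (-46.33, 9.491).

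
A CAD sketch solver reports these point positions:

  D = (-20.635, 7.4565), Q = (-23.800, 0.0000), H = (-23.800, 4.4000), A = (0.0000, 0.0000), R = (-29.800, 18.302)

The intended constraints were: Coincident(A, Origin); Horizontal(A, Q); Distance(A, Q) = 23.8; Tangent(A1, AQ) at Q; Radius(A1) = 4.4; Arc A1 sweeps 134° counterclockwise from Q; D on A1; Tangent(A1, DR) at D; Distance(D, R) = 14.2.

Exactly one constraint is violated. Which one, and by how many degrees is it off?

Tangent(A1, DR) at D — off by 3.80°.

A = (0.00, 0.00) ✓; A.y = 0.00, Q.y = 0.00 ✓; |AQ| = 23.80 ✓; ∠(HQ, QA) = 90.00° ✓; |HQ| = 4.400 ✓; bearing(H→D) − bearing(H→Q) = 134.0° ✓; |HD| = 4.400 ✓; ∠(HD, DR) = 93.80° ✗; |DR| = 14.20 ✓.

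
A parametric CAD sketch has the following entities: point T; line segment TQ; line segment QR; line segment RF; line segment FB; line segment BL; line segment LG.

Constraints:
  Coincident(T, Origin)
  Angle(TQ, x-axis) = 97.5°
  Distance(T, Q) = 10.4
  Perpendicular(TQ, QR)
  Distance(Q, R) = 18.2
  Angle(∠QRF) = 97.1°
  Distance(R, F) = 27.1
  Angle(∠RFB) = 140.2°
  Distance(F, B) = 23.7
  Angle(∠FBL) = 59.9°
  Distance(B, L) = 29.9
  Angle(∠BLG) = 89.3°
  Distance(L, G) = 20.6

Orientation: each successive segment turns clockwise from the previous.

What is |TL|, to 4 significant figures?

11.00

T is at the origin; TQ runs at 97.5° with length 10.4, so Q = (-1.357, 10.31). TQ is perpendicular to QR, so QR runs at 7.500°; with |QR| = 18.2, R = (16.69, 12.69). ∠QRF = 97.1° gives RF at -75.40° from the x-axis; with |RF| = 27.1, F = (23.52, -13.54). ∠RFB = 140.2° gives FB at -115.2° from the x-axis; with |FB| = 23.7, B = (13.43, -34.98). ∠FBL = 59.9° gives BL at 124.7° from the x-axis; with |BL| = 29.9, L = (-3.595, -10.40). Then |TL| = |L − T| = 11.00.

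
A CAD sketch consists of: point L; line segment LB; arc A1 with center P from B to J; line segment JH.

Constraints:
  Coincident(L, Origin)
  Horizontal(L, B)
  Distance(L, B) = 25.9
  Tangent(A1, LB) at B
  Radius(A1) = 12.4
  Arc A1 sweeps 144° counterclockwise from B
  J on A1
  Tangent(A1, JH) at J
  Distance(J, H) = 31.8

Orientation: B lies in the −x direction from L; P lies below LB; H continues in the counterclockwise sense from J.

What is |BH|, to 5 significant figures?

45.068

L is at the origin; L and B share the same y with |LB| = 25.9 and B on the −x side, so B = (-25.900, 0.0000). A1 meets LB tangentially, so PB is at right angles to LB, so P = B + (0, -12.4) = (-25.900, -12.400). On A1, B sits at bearing 90° from P; a 144° counterclockwise sweep puts J at bearing 234°, so J = P + 12.4·(cos 234°, sin 234°) = (-33.189, -22.432). A1 meets JH tangentially, so PJ is at right angles to JH, so JH runs along (−sin 234°, cos 234°); with |JH| = 31.8, H = (-7.4618, -41.123). Then |BH| = |H − B| = 45.068.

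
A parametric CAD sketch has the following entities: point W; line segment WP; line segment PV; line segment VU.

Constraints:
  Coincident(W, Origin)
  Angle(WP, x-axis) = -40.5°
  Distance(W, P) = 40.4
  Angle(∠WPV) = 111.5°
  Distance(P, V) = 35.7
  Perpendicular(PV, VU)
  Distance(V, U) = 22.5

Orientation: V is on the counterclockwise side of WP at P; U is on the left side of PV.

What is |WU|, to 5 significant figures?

52.712

W is at the origin; WP runs at -40.5° with length 40.4, so P = 40.4·(cos -40.5°, sin -40.5°) = (30.720, -26.238). ∠WPV = 111.5°, so PV runs at -40.5° + (180° − 111.5°) = 28.000° from the x-axis; with |PV| = 35.7, V = P + 35.7·(cos 28.000°, sin 28.000°) = (62.242, -9.4776). PV ⟂ VU; with |VU| = 22.5 on the left of PV, U = V + 22.5·(-0.46947, 0.88295) = (51.679, 10.389). Then |WU| = |U − W| = 52.712.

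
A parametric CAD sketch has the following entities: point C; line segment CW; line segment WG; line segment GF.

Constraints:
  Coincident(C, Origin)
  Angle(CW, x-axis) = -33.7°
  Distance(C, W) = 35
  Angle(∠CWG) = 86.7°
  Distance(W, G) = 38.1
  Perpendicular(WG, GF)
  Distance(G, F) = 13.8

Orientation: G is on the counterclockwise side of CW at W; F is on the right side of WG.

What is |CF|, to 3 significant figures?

60.6

C is at the origin; CW runs at -33.7° with length 35.0, so W = 35.0·(cos -33.7°, sin -33.7°) = (29.1, -19.4). ∠CWG = 86.7°, so WG runs at -33.7° + (180° − 86.7°) = 59.6° from the x-axis; with |WG| = 38.1, G = W + 38.1·(cos 59.6°, sin 59.6°) = (48.4, 13.4). WG is perpendicular to GF; with |GF| = 13.8 on the right of WG, F = G + 13.8·(0.863, -0.506) = (60.3, 6.46). Then |CF| = |F − C| = 60.6.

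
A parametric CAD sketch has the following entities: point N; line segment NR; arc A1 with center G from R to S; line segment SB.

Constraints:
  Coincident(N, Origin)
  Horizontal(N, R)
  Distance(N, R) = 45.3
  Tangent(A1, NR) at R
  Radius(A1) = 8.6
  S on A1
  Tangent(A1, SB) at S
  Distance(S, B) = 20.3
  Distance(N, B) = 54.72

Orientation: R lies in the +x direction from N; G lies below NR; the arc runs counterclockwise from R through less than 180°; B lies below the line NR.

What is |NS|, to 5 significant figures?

39.255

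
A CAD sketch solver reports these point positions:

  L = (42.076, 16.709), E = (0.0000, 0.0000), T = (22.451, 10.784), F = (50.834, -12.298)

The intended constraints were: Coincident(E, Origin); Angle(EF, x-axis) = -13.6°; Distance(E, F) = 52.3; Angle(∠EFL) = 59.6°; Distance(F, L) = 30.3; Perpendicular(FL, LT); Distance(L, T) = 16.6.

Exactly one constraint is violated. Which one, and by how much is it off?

Distance(L, T) = 16.6 — off by 3.90.

E = (0.00, 0.00) ✓; EF at -13.60° ✓; |EF| = 52.30 ✓; ∠EFL = 59.60° ✓; |FL| = 30.30 ✓; ∠(FL, LT) = 90.00° ✓; |LT| = 20.50 ✗.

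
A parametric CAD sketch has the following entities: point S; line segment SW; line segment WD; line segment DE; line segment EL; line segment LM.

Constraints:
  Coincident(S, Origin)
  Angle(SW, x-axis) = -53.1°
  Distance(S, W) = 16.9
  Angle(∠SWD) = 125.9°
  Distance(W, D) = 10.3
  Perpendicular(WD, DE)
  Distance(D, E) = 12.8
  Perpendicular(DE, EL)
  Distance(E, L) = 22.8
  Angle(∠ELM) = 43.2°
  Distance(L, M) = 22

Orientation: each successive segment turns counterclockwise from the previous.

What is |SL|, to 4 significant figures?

2.739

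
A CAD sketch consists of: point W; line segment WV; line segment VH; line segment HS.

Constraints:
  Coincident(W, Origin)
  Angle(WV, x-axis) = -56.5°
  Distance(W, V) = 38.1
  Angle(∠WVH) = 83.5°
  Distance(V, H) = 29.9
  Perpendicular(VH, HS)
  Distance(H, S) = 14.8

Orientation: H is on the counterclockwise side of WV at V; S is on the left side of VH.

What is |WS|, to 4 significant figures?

34.44

W is at the origin; WV runs at -56.5° with length 38.1, so V = 38.1·(cos -56.5°, sin -56.5°) = (21.03, -31.77). ∠WVH = 83.5°, so VH runs at -56.5° + (180° − 83.5°) = 40.00° from the x-axis; with |VH| = 29.9, H = V + 29.9·(cos 40.00°, sin 40.00°) = (43.93, -12.55). The perpendicularity gives HS at right angles to VH; with |HS| = 14.8 on the left of VH, S = H + 14.8·(-0.6428, 0.7660) = (34.42, -1.214). Then |WS| = |S − W| = 34.44.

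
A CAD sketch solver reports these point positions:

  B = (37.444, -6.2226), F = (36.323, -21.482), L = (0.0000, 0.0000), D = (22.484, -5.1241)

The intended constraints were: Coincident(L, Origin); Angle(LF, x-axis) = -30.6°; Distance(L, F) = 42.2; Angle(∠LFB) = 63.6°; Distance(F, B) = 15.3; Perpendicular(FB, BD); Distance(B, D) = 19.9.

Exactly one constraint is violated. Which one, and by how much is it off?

Distance(B, D) = 19.9 — off by 4.90.

L = (0.00, 0.00) ✓; LF at -30.60° ✓; |LF| = 42.20 ✓; ∠LFB = 63.60° ✓; |FB| = 15.30 ✓; ∠(FB, BD) = 90.00° ✓; |BD| = 15.00 ✗.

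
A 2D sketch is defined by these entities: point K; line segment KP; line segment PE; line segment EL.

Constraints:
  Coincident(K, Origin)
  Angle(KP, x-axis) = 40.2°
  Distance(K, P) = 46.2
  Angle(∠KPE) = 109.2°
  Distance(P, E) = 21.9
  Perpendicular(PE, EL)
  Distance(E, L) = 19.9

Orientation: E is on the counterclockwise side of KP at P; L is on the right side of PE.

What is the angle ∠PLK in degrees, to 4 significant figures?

17.46°

K is at the origin; KP runs at 40.2° with length 46.2, so P = 46.2·(cos 40.2°, sin 40.2°) = (35.29, 29.82). ∠KPE = 109.2°, so PE runs at 40.2° + (180° − 109.2°) = 111.0° from the x-axis; with |PE| = 21.9, E = P + 21.9·(cos 111.0°, sin 111.0°) = (27.44, 50.27). PE ⟂ EL; with |EL| = 19.9 on the right of PE, L = E + 19.9·(0.9336, 0.3584) = (46.02, 57.40). Then cos ∠PLK = LP·LK / (|LP||LK|), giving 17.46°.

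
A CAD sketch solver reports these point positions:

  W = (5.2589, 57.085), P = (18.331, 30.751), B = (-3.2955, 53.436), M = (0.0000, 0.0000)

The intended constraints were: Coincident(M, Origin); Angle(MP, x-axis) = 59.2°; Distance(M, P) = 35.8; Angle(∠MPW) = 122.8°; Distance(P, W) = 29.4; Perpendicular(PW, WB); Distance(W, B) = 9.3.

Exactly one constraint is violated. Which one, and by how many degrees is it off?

Perpendicular(PW, WB) — off by 3.30°.

M = (0.00, 0.00) ✓; MP at 59.20° ✓; |MP| = 35.80 ✓; ∠MPW = 122.8° ✓; |PW| = 29.40 ✓; ∠(PW, WB) = 86.70° ✗; |WB| = 9.300 ✓.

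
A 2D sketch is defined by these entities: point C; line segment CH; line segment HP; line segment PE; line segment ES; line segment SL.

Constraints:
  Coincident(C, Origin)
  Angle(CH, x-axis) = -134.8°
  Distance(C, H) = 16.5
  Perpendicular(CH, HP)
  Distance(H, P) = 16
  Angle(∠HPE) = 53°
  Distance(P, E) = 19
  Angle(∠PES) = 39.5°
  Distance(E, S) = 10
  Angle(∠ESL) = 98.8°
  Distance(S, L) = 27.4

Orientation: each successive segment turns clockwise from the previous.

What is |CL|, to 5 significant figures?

35.203

C is at the origin; CH runs at -134.8° with length 16.5, so H = (-11.626, -11.708). CH is perpendicular to HP, so HP runs at 135.20°; with |HP| = 16.0, P = (-22.980, -0.43377). ∠HPE = 53.0° gives PE at 8.2000° from the x-axis; with |PE| = 19.0, E = (-4.1738, 2.2762). ∠PES = 39.5° gives ES at -132.30° from the x-axis; with |ES| = 10.0, S = (-10.904, -5.1201). ∠ESL = 98.8° gives SL at 146.50° from the x-axis; with |SL| = 27.4, L = (-33.752, 10.003). Then |CL| = |L − C| = 35.203.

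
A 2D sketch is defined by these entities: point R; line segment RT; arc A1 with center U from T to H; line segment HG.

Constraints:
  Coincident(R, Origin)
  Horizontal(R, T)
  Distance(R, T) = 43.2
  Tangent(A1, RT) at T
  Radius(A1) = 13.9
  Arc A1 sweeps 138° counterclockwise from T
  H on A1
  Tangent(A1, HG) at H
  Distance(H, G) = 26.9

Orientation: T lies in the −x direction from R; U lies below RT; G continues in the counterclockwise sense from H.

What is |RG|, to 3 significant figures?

53.3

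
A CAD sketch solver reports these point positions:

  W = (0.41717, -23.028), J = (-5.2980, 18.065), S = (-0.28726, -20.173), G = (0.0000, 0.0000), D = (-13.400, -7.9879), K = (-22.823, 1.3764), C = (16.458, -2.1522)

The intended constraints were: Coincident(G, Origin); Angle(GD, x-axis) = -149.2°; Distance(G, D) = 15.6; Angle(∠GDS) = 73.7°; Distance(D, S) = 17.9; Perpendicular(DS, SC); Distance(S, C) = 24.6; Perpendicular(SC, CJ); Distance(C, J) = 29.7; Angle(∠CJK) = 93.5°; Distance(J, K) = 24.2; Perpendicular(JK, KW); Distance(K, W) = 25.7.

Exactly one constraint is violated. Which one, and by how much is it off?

Distance(K, W) = 25.7 — off by 8.00.

G = (0.00, 0.00) ✓; GD at -149.2° ✓; |GD| = 15.60 ✓; ∠GDS = 73.70° ✓; |DS| = 17.90 ✓; ∠(DS, SC) = 90.00° ✓; |SC| = 24.60 ✓; ∠(SC, CJ) = 90.00° ✓; |CJ| = 29.70 ✓; ∠CJK = 93.50° ✓; |JK| = 24.20 ✓; ∠(JK, KW) = 90.00° ✓; |KW| = 33.70 ✗.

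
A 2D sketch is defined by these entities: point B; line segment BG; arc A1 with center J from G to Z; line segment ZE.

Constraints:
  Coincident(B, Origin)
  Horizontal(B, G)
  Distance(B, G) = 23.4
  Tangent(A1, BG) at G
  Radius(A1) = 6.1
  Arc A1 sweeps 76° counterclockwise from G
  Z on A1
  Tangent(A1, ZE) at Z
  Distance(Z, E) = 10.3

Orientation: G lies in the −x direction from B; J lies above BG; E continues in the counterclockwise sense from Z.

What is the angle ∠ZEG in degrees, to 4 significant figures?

15.91°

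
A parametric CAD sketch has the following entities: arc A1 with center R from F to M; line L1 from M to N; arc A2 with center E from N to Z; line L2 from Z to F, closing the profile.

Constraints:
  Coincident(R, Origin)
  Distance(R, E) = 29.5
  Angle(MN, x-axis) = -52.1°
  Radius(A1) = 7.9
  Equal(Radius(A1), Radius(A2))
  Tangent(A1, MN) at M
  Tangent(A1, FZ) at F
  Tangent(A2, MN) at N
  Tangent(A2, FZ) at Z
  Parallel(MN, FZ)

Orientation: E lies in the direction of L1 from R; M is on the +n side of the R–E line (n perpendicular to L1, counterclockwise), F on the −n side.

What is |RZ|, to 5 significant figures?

30.539

The slot axis is L1's direction at -52.1°, so u = (cos -52.1°, sin -52.1°) = (0.61429, -0.78908) and n = (−sin -52.1°, cos -52.1°) = (0.78908, 0.61429). R is at the origin and E lies 29.5 along u from R, so E = 29.5·u = (18.121, -23.278). Tangency of A1 to both parallel lines with radius 7.9 puts M and F at R ± 7.9·n: M = (6.2338, 4.8529), F = (-6.2338, -4.8529). Equal radii place N and Z the same way about E: N = E + 7.9·n = (24.355, -18.425), Z = E − 7.9·n = (11.888, -28.131). Then |RZ| = |Z − R| = 30.539.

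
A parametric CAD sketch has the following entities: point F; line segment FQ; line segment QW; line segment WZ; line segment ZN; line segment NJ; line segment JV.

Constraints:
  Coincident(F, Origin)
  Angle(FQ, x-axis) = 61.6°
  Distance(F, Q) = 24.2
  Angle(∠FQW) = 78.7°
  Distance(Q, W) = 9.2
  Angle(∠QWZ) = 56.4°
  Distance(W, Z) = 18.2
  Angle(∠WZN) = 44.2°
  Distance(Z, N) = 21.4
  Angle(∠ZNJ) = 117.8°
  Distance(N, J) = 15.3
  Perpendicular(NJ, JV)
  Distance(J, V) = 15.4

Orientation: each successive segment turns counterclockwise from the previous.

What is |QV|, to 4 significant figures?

17.07

F is at the origin; FQ runs at 61.6° with length 24.2, so Q = (11.51, 21.29). ∠FQW = 78.7° gives QW at 162.9° from the x-axis; with |QW| = 9.2, W = (2.717, 23.99). ∠QWZ = 56.4° gives WZ at -73.50° from the x-axis; with |WZ| = 18.2, Z = (7.886, 6.542). ∠WZN = 44.2° gives ZN at 62.30° from the x-axis; with |ZN| = 21.4, N = (17.83, 25.49). ∠ZNJ = 117.8° gives NJ at 124.5° from the x-axis; with |NJ| = 15.3, J = (9.167, 38.10). The perpendicularity gives JV at right angles to NJ, so JV runs at -145.5°; with |JV| = 15.4, V = (-3.524, 29.38). Then |QV| = |V − Q| = 17.07.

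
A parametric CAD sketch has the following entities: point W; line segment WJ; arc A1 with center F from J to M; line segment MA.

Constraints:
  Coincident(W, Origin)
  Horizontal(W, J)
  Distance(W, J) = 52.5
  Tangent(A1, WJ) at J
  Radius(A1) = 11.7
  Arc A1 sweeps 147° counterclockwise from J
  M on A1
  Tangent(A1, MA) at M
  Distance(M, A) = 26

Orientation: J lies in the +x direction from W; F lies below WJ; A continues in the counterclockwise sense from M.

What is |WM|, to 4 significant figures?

50.90

W is at the origin; W and J share the same y with |WJ| = 52.5 and J on the +x side, so J = (52.50, 0.000). The tangent condition forces FJ to be normal to WJ, so F = J + (0, -11.7) = (52.50, -11.70). On A1, J sits at bearing 90° from F; a 147° counterclockwise sweep puts M at bearing 237°, so M = F + 11.7·(cos 237°, sin 237°) = (46.13, -21.51). Then |WM| = |M − W| = 50.90.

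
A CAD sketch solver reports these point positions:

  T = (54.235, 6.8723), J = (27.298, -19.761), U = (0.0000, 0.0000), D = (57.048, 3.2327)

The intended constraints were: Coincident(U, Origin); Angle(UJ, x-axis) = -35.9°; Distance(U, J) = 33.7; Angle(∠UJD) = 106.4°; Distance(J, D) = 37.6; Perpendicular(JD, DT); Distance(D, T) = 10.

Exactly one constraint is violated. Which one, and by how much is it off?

Distance(D, T) = 10 — off by 5.40.

U = (0.00, 0.00) ✓; UJ at -35.90° ✓; |UJ| = 33.70 ✓; ∠UJD = 106.4° ✓; |JD| = 37.60 ✓; ∠(JD, DT) = 90.00° ✓; |DT| = 4.600 ✗.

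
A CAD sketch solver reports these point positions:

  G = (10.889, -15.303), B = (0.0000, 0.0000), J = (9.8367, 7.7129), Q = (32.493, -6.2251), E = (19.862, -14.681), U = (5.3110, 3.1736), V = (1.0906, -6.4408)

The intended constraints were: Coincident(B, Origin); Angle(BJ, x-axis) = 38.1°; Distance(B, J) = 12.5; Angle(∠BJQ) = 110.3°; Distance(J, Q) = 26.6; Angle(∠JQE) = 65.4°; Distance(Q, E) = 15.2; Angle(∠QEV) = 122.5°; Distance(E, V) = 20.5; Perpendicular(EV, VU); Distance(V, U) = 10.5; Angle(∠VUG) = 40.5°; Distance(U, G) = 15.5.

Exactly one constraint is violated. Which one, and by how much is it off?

Distance(U, G) = 15.5 — off by 3.80.

B = (0.00, 0.00) ✓; BJ at 38.10° ✓; |BJ| = 12.50 ✓; ∠BJQ = 110.3° ✓; |JQ| = 26.60 ✓; ∠JQE = 65.40° ✓; |QE| = 15.20 ✓; ∠QEV = 122.5° ✓; |EV| = 20.50 ✓; ∠(EV, VU) = 90.00° ✓; |VU| = 10.50 ✓; ∠VUG = 40.50° ✓; |UG| = 19.30 ✗.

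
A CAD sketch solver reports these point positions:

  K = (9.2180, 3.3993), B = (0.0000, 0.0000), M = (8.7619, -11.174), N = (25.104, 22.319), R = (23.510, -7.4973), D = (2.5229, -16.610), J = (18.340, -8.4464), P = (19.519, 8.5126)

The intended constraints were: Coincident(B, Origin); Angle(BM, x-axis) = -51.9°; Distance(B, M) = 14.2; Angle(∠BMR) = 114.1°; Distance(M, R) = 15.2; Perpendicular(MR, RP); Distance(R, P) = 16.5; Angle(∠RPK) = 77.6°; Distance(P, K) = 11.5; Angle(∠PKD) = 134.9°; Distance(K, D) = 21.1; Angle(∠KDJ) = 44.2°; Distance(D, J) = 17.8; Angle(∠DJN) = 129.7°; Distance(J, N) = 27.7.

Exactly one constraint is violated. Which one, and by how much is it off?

Distance(J, N) = 27.7 — off by 3.80.

B = (0.00, 0.00) ✓; BM at -51.90° ✓; |BM| = 14.20 ✓; ∠BMR = 114.1° ✓; |MR| = 15.20 ✓; ∠(MR, RP) = 90.00° ✓; |RP| = 16.50 ✓; ∠RPK = 77.60° ✓; |PK| = 11.50 ✓; ∠PKD = 134.9° ✓; |KD| = 21.10 ✓; ∠KDJ = 44.20° ✓; |DJ| = 17.80 ✓; ∠DJN = 129.7° ✓; |JN| = 31.50 ✗.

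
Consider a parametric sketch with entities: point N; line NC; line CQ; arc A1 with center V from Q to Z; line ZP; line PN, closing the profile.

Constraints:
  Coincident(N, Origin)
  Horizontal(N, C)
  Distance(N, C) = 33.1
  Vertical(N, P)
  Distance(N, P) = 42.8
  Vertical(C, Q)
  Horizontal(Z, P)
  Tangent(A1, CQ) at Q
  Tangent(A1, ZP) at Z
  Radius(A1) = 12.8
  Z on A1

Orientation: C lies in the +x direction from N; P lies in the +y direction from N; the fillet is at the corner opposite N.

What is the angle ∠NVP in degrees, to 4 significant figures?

88.15°

N is at the origin; NC is horizontal with |NC| = 33.1 and C on the +x side, so C = (33.10, 0.000). NP is vertical with |NP| = 42.8 and P on the +y side, so P = (0.000, 42.80). The virtual corner opposite N is at (33.10, 42.80). Since A1 is tangent to CQ there, VQ ⟂ CQ and since A1 is tangent to ZP there, VZ ⟂ ZP, with radius 12.8, so the center V sits 12.8 in from both sides at V = (20.30, 30.00). Then cos ∠NVP = VN·VP / (|VN||VP|), giving 88.15°.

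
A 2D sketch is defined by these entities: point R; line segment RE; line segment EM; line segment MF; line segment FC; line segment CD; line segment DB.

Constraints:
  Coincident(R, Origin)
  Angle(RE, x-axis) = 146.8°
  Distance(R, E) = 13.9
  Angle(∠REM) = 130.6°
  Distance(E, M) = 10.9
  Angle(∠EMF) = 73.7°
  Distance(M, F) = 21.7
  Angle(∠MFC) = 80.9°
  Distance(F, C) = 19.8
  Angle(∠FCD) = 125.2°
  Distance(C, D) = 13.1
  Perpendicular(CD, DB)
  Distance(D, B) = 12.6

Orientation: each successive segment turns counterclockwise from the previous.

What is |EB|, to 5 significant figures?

3.9678

R is at the origin; RE runs at 146.8° with length 13.9, so E = (-11.631, 7.6111). ∠REM = 130.6° gives EM at -163.80° from the x-axis; with |EM| = 10.9, M = (-22.098, 4.5701). ∠EMF = 73.7° gives MF at -57.500° from the x-axis; with |MF| = 21.7, F = (-10.439, -13.731). ∠MFC = 80.9° gives FC at 41.600° from the x-axis; with |FC| = 19.8, C = (4.3676, -0.58573). ∠FCD = 125.2° gives CD at 96.400° from the x-axis; with |CD| = 13.1, D = (2.9073, 12.433). CD is perpendicular to DB, so DB runs at -173.60°; with |DB| = 12.6, B = (-9.6141, 11.028). Then |EB| = |B − E| = 3.9678.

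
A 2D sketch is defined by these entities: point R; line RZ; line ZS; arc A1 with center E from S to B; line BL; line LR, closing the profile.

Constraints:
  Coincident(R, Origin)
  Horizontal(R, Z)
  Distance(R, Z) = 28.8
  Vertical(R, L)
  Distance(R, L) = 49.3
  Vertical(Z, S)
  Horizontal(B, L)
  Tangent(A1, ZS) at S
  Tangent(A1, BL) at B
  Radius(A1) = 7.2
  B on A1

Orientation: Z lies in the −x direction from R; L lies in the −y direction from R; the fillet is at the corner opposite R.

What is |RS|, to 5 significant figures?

51.008

R is at the origin; RZ is horizontal with |RZ| = 28.8 and Z on the −x side, so Z = (-28.800, 0.0000). RL is vertical with |RL| = 49.3 and L on the −y side, so L = (0.0000, -49.300). The virtual corner opposite R is at (-28.800, -49.300). Since A1 is tangent to ZS there, ES ⟂ ZS and the tangent condition forces EB to be normal to BL, with radius 7.2, so the center E sits 7.2 in from both sides at E = (-21.600, -42.100). That places the tangent points at S = (-28.800, -42.100) on ZS and B = (-21.600, -49.300) on BL. Then |RS| = |S − R| = 51.008.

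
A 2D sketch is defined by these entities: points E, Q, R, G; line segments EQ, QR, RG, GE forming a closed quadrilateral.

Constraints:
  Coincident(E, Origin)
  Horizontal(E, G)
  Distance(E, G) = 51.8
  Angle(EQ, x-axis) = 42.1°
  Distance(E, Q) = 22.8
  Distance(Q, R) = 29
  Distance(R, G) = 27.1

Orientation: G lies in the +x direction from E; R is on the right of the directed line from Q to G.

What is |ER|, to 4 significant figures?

29.80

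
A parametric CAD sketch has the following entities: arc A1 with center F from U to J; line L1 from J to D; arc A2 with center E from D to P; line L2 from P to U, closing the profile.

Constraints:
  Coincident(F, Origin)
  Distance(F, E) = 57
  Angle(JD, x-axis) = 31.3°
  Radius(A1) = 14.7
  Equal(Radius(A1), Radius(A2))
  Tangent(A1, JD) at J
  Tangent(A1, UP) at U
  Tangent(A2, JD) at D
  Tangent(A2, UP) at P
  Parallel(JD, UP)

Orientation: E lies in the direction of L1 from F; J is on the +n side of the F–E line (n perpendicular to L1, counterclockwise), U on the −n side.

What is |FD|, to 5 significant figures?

58.865

The slot axis is L1's direction at 31.3°, so u = (cos 31.3°, sin 31.3°) = (0.85446, 0.51952) and n = (−sin 31.3°, cos 31.3°) = (-0.51952, 0.85446). F is at the origin and E lies 57.0 along u from F, so E = 57.0·u = (48.704, 29.613). Tangency of A1 to both parallel lines with radius 14.7 puts J and U at F ± 14.7·n: J = (-7.6369, 12.561), U = (7.6369, -12.561). Equal radii place D and P the same way about E: D = E + 14.7·n = (41.067, 42.173), P = E − 14.7·n = (56.341, 17.052). Then |FD| = |D − F| = 58.865.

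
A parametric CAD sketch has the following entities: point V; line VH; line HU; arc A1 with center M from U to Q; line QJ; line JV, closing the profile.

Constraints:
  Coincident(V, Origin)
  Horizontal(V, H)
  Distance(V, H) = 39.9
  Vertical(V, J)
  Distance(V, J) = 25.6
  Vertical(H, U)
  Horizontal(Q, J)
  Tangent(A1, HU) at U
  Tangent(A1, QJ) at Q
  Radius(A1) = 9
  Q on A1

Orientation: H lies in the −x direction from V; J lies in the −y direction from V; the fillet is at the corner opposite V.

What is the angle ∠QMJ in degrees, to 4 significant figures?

73.76°

The virtual corner opposite V is at (-39.90, -25.60). The tangent condition forces MU to be normal to HU and A1 meets QJ tangentially, so MQ is at right angles to QJ, with radius 9.0, so the center M sits 9.0 in from both sides at M = (-30.90, -16.60). That places the tangent points at U = (-39.90, -16.60) on HU and Q = (-30.90, -25.60) on QJ. Then cos ∠QMJ = MQ·MJ / (|MQ||MJ|), giving 73.76°.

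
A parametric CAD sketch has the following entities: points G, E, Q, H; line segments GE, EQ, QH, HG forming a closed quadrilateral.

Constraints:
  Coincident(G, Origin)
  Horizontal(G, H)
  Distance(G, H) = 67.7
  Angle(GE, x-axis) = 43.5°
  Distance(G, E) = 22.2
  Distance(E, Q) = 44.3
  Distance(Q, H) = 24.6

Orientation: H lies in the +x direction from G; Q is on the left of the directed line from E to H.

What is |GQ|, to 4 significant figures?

64.05

Checks: |EQ| = 44.30 ✓; |QH| = 24.60 ✓.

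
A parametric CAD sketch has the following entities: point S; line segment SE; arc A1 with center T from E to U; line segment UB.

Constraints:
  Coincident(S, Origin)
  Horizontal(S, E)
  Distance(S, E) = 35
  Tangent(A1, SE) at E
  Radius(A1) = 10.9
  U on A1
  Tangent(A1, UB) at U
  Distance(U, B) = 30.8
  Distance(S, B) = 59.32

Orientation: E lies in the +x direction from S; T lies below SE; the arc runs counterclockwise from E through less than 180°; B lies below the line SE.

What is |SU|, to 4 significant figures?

30.30

S is at the origin; S and E share the same y with |SE| = 35.0 and E on the +x side, so E = (35.00, 0.000). Since A1 is tangent to SE there, TE ⟂ SE, so T = E + (0, -10.9) = (35.00, -10.90). Since TU ⟂ UB (tangency), |TB| = √(10.9² + 30.8²) = 32.67 regardless of where U sits on A1. So B lies on both circle(S, 59.32) and circle(T, 32.67); the below-SE intersection is B = (40.81, -43.05). U is the foot of the tangent from B: U = (25.53, -16.31).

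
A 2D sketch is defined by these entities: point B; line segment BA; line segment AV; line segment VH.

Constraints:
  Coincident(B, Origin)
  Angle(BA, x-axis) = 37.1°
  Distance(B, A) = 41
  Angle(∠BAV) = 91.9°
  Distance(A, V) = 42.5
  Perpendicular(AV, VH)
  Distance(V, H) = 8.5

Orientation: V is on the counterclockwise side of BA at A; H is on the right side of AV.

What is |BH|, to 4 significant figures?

66.12

B is at the origin; BA runs at 37.1° with length 41.0, so A = 41.0·(cos 37.1°, sin 37.1°) = (32.70, 24.73). ∠BAV = 91.9°, so AV runs at 37.1° + (180° − 91.9°) = 125.2° from the x-axis; with |AV| = 42.5, V = A + 42.5·(cos 125.2°, sin 125.2°) = (8.203, 59.46). AV is perpendicular to VH; with |VH| = 8.5 on the right of AV, H = V + 8.5·(0.8171, 0.5764) = (15.15, 64.36). Then |BH| = |H − B| = 66.12.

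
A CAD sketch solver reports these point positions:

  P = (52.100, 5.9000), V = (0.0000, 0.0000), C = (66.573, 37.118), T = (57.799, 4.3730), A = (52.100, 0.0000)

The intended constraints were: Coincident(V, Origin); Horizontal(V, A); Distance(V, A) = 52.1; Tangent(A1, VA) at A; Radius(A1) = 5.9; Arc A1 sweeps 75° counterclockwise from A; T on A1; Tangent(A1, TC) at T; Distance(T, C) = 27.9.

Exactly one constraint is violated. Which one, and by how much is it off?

Distance(T, C) = 27.9 — off by 6.00.

V = (0.00, 0.00) ✓; V.y = 0.00, A.y = 0.00 ✓; |VA| = 52.10 ✓; ∠(PA, AV) = 90.00° ✓; |PA| = 5.900 ✓; bearing(P→T) − bearing(P→A) = 75.00° ✓; |PT| = 5.900 ✓; ∠(PT, TC) = 90.00° ✓; |TC| = 33.90 ✗.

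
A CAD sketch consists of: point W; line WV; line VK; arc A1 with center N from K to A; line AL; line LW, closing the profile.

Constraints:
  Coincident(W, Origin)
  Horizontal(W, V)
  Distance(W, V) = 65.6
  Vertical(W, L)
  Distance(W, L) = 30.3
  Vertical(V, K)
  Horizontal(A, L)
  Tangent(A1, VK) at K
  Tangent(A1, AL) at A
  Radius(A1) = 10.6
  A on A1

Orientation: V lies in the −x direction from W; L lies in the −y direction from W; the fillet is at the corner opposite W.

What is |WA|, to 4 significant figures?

62.79

W is at the origin; WV is horizontal with |WV| = 65.6 and V on the −x side, so V = (-65.60, 0.000). W and L share the same x with |WL| = 30.3 and L on the −y side, so L = (0.000, -30.30). The virtual corner opposite W is at (-65.60, -30.30). The tangent condition forces NK to be normal to VK and the tangent condition forces NA to be normal to AL, with radius 10.6, so the center N sits 10.6 in from both sides at N = (-55.00, -19.70). That places the tangent points at K = (-65.60, -19.70) on VK and A = (-55.00, -30.30) on AL. Then |WA| = |A − W| = 62.79.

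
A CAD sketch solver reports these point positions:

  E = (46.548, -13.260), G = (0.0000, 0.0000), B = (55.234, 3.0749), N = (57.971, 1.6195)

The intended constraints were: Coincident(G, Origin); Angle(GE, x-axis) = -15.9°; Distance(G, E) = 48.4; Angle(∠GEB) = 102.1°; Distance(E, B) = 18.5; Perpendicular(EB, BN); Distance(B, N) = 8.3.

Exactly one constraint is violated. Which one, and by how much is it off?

Distance(B, N) = 8.3 — off by 5.20.

G = (0.00, 0.00) ✓; GE at -15.90° ✓; |GE| = 48.40 ✓; ∠GEB = 102.1° ✓; |EB| = 18.50 ✓; ∠(EB, BN) = 90.00° ✓; |BN| = 3.100 ✗.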